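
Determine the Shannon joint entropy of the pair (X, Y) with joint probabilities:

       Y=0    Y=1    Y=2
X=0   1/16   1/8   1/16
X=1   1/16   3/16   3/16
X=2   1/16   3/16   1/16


H(X,Y) = -Σ p(x,y) log₂ p(x,y)
  p(0,0)=1/16: -0.0625 × log₂(0.0625) = 0.2500
  p(0,1)=1/8: -0.1250 × log₂(0.1250) = 0.3750
  p(0,2)=1/16: -0.0625 × log₂(0.0625) = 0.2500
  p(1,0)=1/16: -0.0625 × log₂(0.0625) = 0.2500
  p(1,1)=3/16: -0.1875 × log₂(0.1875) = 0.4528
  p(1,2)=3/16: -0.1875 × log₂(0.1875) = 0.4528
  p(2,0)=1/16: -0.0625 × log₂(0.0625) = 0.2500
  p(2,1)=3/16: -0.1875 × log₂(0.1875) = 0.4528
  p(2,2)=1/16: -0.0625 × log₂(0.0625) = 0.2500
H(X,Y) = 2.9835 bits


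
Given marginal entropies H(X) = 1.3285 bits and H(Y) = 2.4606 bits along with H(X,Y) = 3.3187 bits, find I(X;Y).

I(X;Y) = H(X) + H(Y) - H(X,Y)
I(X;Y) = 1.3285 + 2.4606 - 3.3187 = 0.4704 bits


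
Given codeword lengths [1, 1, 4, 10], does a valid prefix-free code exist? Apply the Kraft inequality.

Kraft inequality: Σ 2^(-l_i) ≤ 1 for prefix-free code
Calculating: 2^(-1) + 2^(-1) + 2^(-4) + 2^(-10)
= 0.5 + 0.5 + 0.0625 + 0.0009765625
= 1.0635
Since 1.0635 > 1, prefix-free code does not exist


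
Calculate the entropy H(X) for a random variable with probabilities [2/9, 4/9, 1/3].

H(X) = -Σ p(x) log₂ p(x)
  -2/9 × log₂(2/9) = 0.4822
  -4/9 × log₂(4/9) = 0.5200
  -1/3 × log₂(1/3) = 0.5283
H(X) = 1.5305 bits


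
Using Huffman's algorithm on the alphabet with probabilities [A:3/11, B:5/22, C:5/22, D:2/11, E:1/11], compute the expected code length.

Huffman tree construction:
Combine smallest probabilities repeatedly
Resulting codes:
  A: 10 (length 2)
  B: 00 (length 2)
  C: 01 (length 2)
  D: 111 (length 3)
  E: 110 (length 3)
Average length = Σ p(s) × length(s) = 2.2727 bits


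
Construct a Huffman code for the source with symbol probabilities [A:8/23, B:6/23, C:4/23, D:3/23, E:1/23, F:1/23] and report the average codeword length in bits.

Huffman tree construction:
Combine smallest probabilities repeatedly
Resulting codes:
  A: 11 (length 2)
  B: 10 (length 2)
  C: 00 (length 2)
  D: 011 (length 3)
  E: 0100 (length 4)
  F: 0101 (length 4)
Average length = Σ p(s) × length(s) = 2.3043 bits


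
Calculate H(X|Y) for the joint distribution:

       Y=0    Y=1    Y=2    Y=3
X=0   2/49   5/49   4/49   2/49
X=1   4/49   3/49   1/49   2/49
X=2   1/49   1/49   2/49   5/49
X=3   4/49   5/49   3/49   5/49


H(X|Y) = Σ_y p(y) H(X|Y=y)
  p(Y=0) = 11/49, H(X|Y=0) = 1.8231
  p(Y=1) = 2/7, H(X|Y=1) = 1.8092
  p(Y=2) = 10/49, H(X|Y=2) = 1.8464
  p(Y=3) = 2/7, H(X|Y=3) = 1.8631
H(X|Y) = 0.2245×1.8231 + 0.2857×1.8092 + 0.2041×1.8464 + 0.2857×1.8631 = 1.8353 bits


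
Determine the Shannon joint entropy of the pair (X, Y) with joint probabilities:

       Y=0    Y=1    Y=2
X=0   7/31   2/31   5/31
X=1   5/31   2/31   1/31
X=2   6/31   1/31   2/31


H(X,Y) = -Σ p(x,y) log₂ p(x,y)
  p(0,0)=7/31: -0.2258 × log₂(0.2258) = 0.4848
  p(0,1)=2/31: -0.0645 × log₂(0.0645) = 0.2551
  p(0,2)=5/31: -0.1613 × log₂(0.1613) = 0.4246
  p(1,0)=5/31: -0.1613 × log₂(0.1613) = 0.4246
  p(1,1)=2/31: -0.0645 × log₂(0.0645) = 0.2551
  p(1,2)=1/31: -0.0323 × log₂(0.0323) = 0.1598
  p(2,0)=6/31: -0.1935 × log₂(0.1935) = 0.4586
  p(2,1)=1/31: -0.0323 × log₂(0.0323) = 0.1598
  p(2,2)=2/31: -0.0645 × log₂(0.0645) = 0.2551
H(X,Y) = 2.8774 bits


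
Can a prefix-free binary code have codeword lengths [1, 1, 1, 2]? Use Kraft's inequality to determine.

Kraft inequality: Σ 2^(-l_i) ≤ 1 for prefix-free code
Calculating: 2^(-1) + 2^(-1) + 2^(-1) + 2^(-2)
= 0.5 + 0.5 + 0.5 + 0.25
= 1.7500
Since 1.7500 > 1, prefix-free code does not exist


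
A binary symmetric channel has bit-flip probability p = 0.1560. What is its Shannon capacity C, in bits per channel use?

For BSC with error probability p:
C = 1 - H(p) where H(p) is binary entropy
H(0.1560) = -0.1560 × log₂(0.1560) - 0.8440 × log₂(0.8440)
H(p) = 0.6247
C = 1 - 0.6247 = 0.3753 bits/use


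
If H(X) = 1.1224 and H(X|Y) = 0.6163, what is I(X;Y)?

I(X;Y) = H(X) - H(X|Y)
I(X;Y) = 1.1224 - 0.6163 = 0.5061 bits


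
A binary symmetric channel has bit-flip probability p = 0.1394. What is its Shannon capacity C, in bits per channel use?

For BSC with error probability p:
C = 1 - H(p) where H(p) is binary entropy
H(0.1394) = -0.1394 × log₂(0.1394) - 0.8606 × log₂(0.8606)
H(p) = 0.5827
C = 1 - 0.5827 = 0.4173 bits/use


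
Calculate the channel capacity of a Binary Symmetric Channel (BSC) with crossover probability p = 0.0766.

For BSC with error probability p:
C = 1 - H(p) where H(p) is binary entropy
H(0.0766) = -0.0766 × log₂(0.0766) - 0.9234 × log₂(0.9234)
H(p) = 0.3901
C = 1 - 0.3901 = 0.6099 bits/use


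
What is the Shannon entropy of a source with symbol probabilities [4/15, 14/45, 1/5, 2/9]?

H(X) = -Σ p(x) log₂ p(x)
  -4/15 × log₂(4/15) = 0.5085
  -14/45 × log₂(14/45) = 0.5241
  -1/5 × log₂(1/5) = 0.4644
  -2/9 × log₂(2/9) = 0.4822
H(X) = 1.9792 bits


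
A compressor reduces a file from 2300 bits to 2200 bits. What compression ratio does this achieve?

Compression ratio = Original / Compressed
= 2300 / 2200 = 1.05:1


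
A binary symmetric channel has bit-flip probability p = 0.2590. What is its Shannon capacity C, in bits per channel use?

For BSC with error probability p:
C = 1 - H(p) where H(p) is binary entropy
H(0.2590) = -0.2590 × log₂(0.2590) - 0.7410 × log₂(0.7410)
H(p) = 0.8252
C = 1 - 0.8252 = 0.1748 bits/use


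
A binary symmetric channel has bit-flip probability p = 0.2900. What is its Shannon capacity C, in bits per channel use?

For BSC with error probability p:
C = 1 - H(p) where H(p) is binary entropy
H(0.2900) = -0.2900 × log₂(0.2900) - 0.7100 × log₂(0.7100)
H(p) = 0.8687
C = 1 - 0.8687 = 0.1313 bits/use


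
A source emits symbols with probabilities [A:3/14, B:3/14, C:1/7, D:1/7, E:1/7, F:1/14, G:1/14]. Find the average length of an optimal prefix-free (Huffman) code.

Huffman tree construction:
Combine smallest probabilities repeatedly
Resulting codes:
  A: 00 (length 2)
  B: 01 (length 2)
  C: 100 (length 3)
  D: 101 (length 3)
  E: 110 (length 3)
  F: 1110 (length 4)
  G: 1111 (length 4)
Average length = Σ p(s) × length(s) = 2.7143 bits


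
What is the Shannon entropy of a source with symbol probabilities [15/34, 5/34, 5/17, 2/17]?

H(X) = -Σ p(x) log₂ p(x)
  -15/34 × log₂(15/34) = 0.5208
  -5/34 × log₂(5/34) = 0.4067
  -5/17 × log₂(5/17) = 0.5193
  -2/17 × log₂(2/17) = 0.3632
H(X) = 1.8100 bits


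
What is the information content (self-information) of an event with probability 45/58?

Information content I(x) = -log₂(p(x))
I = -log₂(45/58) = -log₂(0.7759)
I = 0.3661 bits


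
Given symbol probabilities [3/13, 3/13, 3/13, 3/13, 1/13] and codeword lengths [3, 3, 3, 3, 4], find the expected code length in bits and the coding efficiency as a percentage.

Average length L = Σ p_i × l_i = 3.0769 bits
Entropy H = 2.2374 bits
Efficiency η = H/L × 100% = 72.72%


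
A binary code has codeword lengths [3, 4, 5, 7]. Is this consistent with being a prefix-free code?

Kraft inequality: Σ 2^(-l_i) ≤ 1 for prefix-free code
Calculating: 2^(-3) + 2^(-4) + 2^(-5) + 2^(-7)
= 0.125 + 0.0625 + 0.03125 + 0.0078125
= 0.2266
Since 0.2266 ≤ 1, prefix-free code exists


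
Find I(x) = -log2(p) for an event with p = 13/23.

Information content I(x) = -log₂(p(x))
I = -log₂(13/23) = -log₂(0.5652)
I = 0.8231 bits


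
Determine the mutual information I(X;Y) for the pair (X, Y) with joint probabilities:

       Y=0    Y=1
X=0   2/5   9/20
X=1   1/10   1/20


H(X) = 0.6098, H(Y) = 1.0000, H(X,Y) = 1.5955
I(X;Y) = H(X) + H(Y) - H(X,Y) = 0.0144 bits


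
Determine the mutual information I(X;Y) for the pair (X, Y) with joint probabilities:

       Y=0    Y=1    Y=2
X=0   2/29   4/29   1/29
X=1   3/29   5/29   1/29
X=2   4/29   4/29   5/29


H(X) = 1.5378, H(Y) = 1.5378, H(X,Y) = 2.9968
I(X;Y) = H(X) + H(Y) - H(X,Y) = 0.0787 bits


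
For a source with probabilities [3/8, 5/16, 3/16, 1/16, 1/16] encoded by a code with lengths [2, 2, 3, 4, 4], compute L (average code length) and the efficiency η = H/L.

Average length L = Σ p_i × l_i = 2.4375 bits
Entropy H = 2.0079 bits
Efficiency η = H/L × 100% = 82.37%


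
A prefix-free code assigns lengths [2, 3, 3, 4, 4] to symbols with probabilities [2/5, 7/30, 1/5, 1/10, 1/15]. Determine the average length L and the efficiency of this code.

Average length L = Σ p_i × l_i = 2.7667 bits
Entropy H = 2.0757 bits
Efficiency η = H/L × 100% = 75.03%


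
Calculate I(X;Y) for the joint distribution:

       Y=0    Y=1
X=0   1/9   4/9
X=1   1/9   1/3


H(X) = 0.9911, H(Y) = 0.7642, H(X,Y) = 1.7527
I(X;Y) = H(X) + H(Y) - H(X,Y) = 0.0026 bits


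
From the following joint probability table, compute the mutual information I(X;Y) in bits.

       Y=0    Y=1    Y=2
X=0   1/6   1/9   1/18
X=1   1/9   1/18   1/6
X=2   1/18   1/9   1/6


H(X) = 1.5850, H(Y) = 1.5715, H(X,Y) = 3.0441
I(X;Y) = H(X) + H(Y) - H(X,Y) = 0.1124 bits


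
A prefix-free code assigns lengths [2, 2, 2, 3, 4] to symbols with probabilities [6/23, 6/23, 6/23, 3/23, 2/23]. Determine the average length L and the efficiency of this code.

Average length L = Σ p_i × l_i = 2.3043 bits
Entropy H = 2.2069 bits
Efficiency η = H/L × 100% = 95.77%


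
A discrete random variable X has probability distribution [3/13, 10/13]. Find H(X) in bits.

H(X) = -Σ p(x) log₂ p(x)
  -3/13 × log₂(3/13) = 0.4882
  -10/13 × log₂(10/13) = 0.2912
H(X) = 0.7793 bits


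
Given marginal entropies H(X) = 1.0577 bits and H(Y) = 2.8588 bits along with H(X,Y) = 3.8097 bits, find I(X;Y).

I(X;Y) = H(X) + H(Y) - H(X,Y)
I(X;Y) = 1.0577 + 2.8588 - 3.8097 = 0.1068 bits


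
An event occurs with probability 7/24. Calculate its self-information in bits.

Information content I(x) = -log₂(p(x))
I = -log₂(7/24) = -log₂(0.2917)
I = 1.7776 bits


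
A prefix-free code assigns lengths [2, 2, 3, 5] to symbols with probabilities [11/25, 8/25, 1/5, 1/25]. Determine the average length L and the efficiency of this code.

Average length L = Σ p_i × l_i = 2.3200 bits
Entropy H = 1.6973 bits
Efficiency η = H/L × 100% = 73.16%


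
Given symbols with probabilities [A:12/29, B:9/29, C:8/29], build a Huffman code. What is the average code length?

Huffman tree construction:
Combine smallest probabilities repeatedly
Resulting codes:
  A: 0 (length 1)
  B: 11 (length 2)
  C: 10 (length 2)
Average length = Σ p(s) × length(s) = 1.5862 bits


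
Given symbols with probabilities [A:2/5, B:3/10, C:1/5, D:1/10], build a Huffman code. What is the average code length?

Huffman tree construction:
Combine smallest probabilities repeatedly
Resulting codes:
  A: 0 (length 1)
  B: 10 (length 2)
  C: 111 (length 3)
  D: 110 (length 3)
Average length = Σ p(s) × length(s) = 1.9000 bits


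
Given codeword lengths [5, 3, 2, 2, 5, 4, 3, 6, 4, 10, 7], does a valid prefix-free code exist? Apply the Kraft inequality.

Kraft inequality: Σ 2^(-l_i) ≤ 1 for prefix-free code
Calculating: 2^(-5) + 2^(-3) + 2^(-2) + 2^(-2) + 2^(-5) + 2^(-4) + 2^(-3) + 2^(-6) + 2^(-4) + 2^(-10) + 2^(-7)
= 0.03125 + 0.125 + 0.25 + 0.25 + 0.03125 + 0.0625 + 0.125 + 0.015625 + 0.0625 + 0.0009765625 + 0.0078125
= 0.9619
Since 0.9619 ≤ 1, prefix-free code exists


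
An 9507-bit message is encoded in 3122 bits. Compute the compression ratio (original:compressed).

Compression ratio = Original / Compressed
= 9507 / 3122 = 3.05:1


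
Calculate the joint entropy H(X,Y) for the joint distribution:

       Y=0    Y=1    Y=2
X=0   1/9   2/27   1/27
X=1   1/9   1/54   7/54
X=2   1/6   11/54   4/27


H(X,Y) = -Σ p(x,y) log₂ p(x,y)
  p(0,0)=1/9: -0.1111 × log₂(0.1111) = 0.3522
  p(0,1)=2/27: -0.0741 × log₂(0.0741) = 0.2781
  p(0,2)=1/27: -0.0370 × log₂(0.0370) = 0.1761
  p(1,0)=1/9: -0.1111 × log₂(0.1111) = 0.3522
  p(1,1)=1/54: -0.0185 × log₂(0.0185) = 0.1066
  p(1,2)=7/54: -0.1296 × log₂(0.1296) = 0.3821
  p(2,0)=1/6: -0.1667 × log₂(0.1667) = 0.4308
  p(2,1)=11/54: -0.2037 × log₂(0.2037) = 0.4676
  p(2,2)=4/27: -0.1481 × log₂(0.1481) = 0.4081
H(X,Y) = 2.9539 bits


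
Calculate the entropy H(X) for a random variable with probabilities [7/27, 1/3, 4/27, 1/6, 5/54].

H(X) = -Σ p(x) log₂ p(x)
  -7/27 × log₂(7/27) = 0.5049
  -1/3 × log₂(1/3) = 0.5283
  -4/27 × log₂(4/27) = 0.4081
  -1/6 × log₂(1/6) = 0.4308
  -5/54 × log₂(5/54) = 0.3179
H(X) = 2.1901 bits


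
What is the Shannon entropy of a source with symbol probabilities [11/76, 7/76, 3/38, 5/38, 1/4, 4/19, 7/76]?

H(X) = -Σ p(x) log₂ p(x)
  -11/76 × log₂(11/76) = 0.4036
  -7/76 × log₂(7/76) = 0.3169
  -3/38 × log₂(3/38) = 0.2892
  -5/38 × log₂(5/38) = 0.3850
  -1/4 × log₂(1/4) = 0.5000
  -4/19 × log₂(4/19) = 0.4732
  -7/76 × log₂(7/76) = 0.3169
H(X) = 2.6848 bits


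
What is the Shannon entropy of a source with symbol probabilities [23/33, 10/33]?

H(X) = -Σ p(x) log₂ p(x)
  -23/33 × log₂(23/33) = 0.3630
  -10/33 × log₂(10/33) = 0.5220
H(X) = 0.8850 bits


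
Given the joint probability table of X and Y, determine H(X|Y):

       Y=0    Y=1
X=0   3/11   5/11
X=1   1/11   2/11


H(X|Y) = Σ_y p(y) H(X|Y=y)
  p(Y=0) = 4/11, H(X|Y=0) = 0.8113
  p(Y=1) = 7/11, H(X|Y=1) = 0.8631
H(X|Y) = 0.3636×0.8113 + 0.6364×0.8631 = 0.8443 bits


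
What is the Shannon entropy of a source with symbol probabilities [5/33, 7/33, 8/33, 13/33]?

H(X) = -Σ p(x) log₂ p(x)
  -5/33 × log₂(5/33) = 0.4125
  -7/33 × log₂(7/33) = 0.4745
  -8/33 × log₂(8/33) = 0.4956
  -13/33 × log₂(13/33) = 0.5294
H(X) = 1.9121 bits


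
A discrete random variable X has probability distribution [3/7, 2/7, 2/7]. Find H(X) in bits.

H(X) = -Σ p(x) log₂ p(x)
  -3/7 × log₂(3/7) = 0.5239
  -2/7 × log₂(2/7) = 0.5164
  -2/7 × log₂(2/7) = 0.5164
H(X) = 1.5567 bits


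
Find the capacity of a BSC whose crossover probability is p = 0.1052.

For BSC with error probability p:
C = 1 - H(p) where H(p) is binary entropy
H(0.1052) = -0.1052 × log₂(0.1052) - 0.8948 × log₂(0.8948)
H(p) = 0.4853
C = 1 - 0.4853 = 0.5147 bits/use


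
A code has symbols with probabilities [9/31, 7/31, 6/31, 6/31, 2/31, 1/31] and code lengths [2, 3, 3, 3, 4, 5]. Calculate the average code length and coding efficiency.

Average length L = Σ p_i × l_i = 2.8387 bits
Entropy H = 2.3348 bits
Efficiency η = H/L × 100% = 82.25%


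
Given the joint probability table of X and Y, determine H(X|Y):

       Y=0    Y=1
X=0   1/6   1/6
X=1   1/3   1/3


H(X|Y) = Σ_y p(y) H(X|Y=y)
  p(Y=0) = 1/2, H(X|Y=0) = 0.9183
  p(Y=1) = 1/2, H(X|Y=1) = 0.9183
H(X|Y) = 0.5000×0.9183 + 0.5000×0.9183 = 0.9183 bits


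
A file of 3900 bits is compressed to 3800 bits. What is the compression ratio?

Compression ratio = Original / Compressed
= 3900 / 3800 = 1.03:1


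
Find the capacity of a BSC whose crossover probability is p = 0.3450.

For BSC with error probability p:
C = 1 - H(p) where H(p) is binary entropy
H(0.3450) = -0.3450 × log₂(0.3450) - 0.6550 × log₂(0.6550)
H(p) = 0.9295
C = 1 - 0.9295 = 0.0705 bits/use


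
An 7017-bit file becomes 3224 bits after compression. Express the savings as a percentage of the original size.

Space savings = (1 - Compressed/Original) × 100%
= (1 - 3224/7017) × 100%
= 54.05%


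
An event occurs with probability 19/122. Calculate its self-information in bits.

Information content I(x) = -log₂(p(x))
I = -log₂(19/122) = -log₂(0.1557)
I = 2.6828 bits


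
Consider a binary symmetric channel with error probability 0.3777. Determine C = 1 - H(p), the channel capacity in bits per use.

For BSC with error probability p:
C = 1 - H(p) where H(p) is binary entropy
H(0.3777) = -0.3777 × log₂(0.3777) - 0.6223 × log₂(0.6223)
H(p) = 0.9564
C = 1 - 0.9564 = 0.0436 bits/use


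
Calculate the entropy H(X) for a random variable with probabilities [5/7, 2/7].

H(X) = -Σ p(x) log₂ p(x)
  -5/7 × log₂(5/7) = 0.3467
  -2/7 × log₂(2/7) = 0.5164
H(X) = 0.8631 bits


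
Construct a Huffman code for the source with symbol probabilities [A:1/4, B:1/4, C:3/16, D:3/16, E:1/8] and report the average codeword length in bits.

Huffman tree construction:
Combine smallest probabilities repeatedly
Resulting codes:
  A: 01 (length 2)
  B: 10 (length 2)
  C: 111 (length 3)
  D: 00 (length 2)
  E: 110 (length 3)
Average length = Σ p(s) × length(s) = 2.3125 bits


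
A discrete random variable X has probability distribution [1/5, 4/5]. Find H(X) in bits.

H(X) = -Σ p(x) log₂ p(x)
  -1/5 × log₂(1/5) = 0.4644
  -4/5 × log₂(4/5) = 0.2575
H(X) = 0.7219 bits


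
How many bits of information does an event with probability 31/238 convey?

Information content I(x) = -log₂(p(x))
I = -log₂(31/238) = -log₂(0.1303)
I = 2.9406 bits


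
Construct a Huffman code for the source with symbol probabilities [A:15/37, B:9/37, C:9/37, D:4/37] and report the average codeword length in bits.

Huffman tree construction:
Combine smallest probabilities repeatedly
Resulting codes:
  A: 0 (length 1)
  B: 111 (length 3)
  C: 10 (length 2)
  D: 110 (length 3)
Average length = Σ p(s) × length(s) = 1.9459 bits


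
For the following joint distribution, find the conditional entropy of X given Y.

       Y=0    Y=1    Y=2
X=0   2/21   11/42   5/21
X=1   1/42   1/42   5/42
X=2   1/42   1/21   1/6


H(X|Y) = Σ_y p(y) H(X|Y=y)
  p(Y=0) = 1/7, H(X|Y=0) = 1.2516
  p(Y=1) = 1/3, H(X|Y=1) = 0.9464
  p(Y=2) = 11/21, H(X|Y=2) = 1.5285
H(X|Y) = 0.1429×1.2516 + 0.3333×0.9464 + 0.5238×1.5285 = 1.2949 bits


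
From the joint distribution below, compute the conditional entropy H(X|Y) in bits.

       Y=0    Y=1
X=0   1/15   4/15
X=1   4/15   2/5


H(X|Y) = Σ_y p(y) H(X|Y=y)
  p(Y=0) = 1/3, H(X|Y=0) = 0.7219
  p(Y=1) = 2/3, H(X|Y=1) = 0.9710
H(X|Y) = 0.3333×0.7219 + 0.6667×0.9710 = 0.8879 bits


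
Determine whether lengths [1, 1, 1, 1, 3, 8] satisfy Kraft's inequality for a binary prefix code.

Kraft inequality: Σ 2^(-l_i) ≤ 1 for prefix-free code
Calculating: 2^(-1) + 2^(-1) + 2^(-1) + 2^(-1) + 2^(-3) + 2^(-8)
= 0.5 + 0.5 + 0.5 + 0.5 + 0.125 + 0.00390625
= 2.1289
Since 2.1289 > 1, prefix-free code does not exist


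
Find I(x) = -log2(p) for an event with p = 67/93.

Information content I(x) = -log₂(p(x))
I = -log₂(67/93) = -log₂(0.7204)
I = 0.4731 bits


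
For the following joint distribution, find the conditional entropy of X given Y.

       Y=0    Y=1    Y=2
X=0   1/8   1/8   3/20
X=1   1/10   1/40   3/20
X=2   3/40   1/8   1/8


H(X|Y) = Σ_y p(y) H(X|Y=y)
  p(Y=0) = 3/10, H(X|Y=0) = 1.5546
  p(Y=1) = 11/40, H(X|Y=1) = 1.3486
  p(Y=2) = 17/40, H(X|Y=2) = 1.5799
H(X|Y) = 0.3000×1.5546 + 0.2750×1.3486 + 0.4250×1.5799 = 1.5087 bits


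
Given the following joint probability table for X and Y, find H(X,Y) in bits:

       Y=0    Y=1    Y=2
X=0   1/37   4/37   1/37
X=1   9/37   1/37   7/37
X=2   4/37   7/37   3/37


H(X,Y) = -Σ p(x,y) log₂ p(x,y)
  p(0,0)=1/37: -0.0270 × log₂(0.0270) = 0.1408
  p(0,1)=4/37: -0.1081 × log₂(0.1081) = 0.3470
  p(0,2)=1/37: -0.0270 × log₂(0.0270) = 0.1408
  p(1,0)=9/37: -0.2432 × log₂(0.2432) = 0.4961
  p(1,1)=1/37: -0.0270 × log₂(0.0270) = 0.1408
  p(1,2)=7/37: -0.1892 × log₂(0.1892) = 0.4545
  p(2,0)=4/37: -0.1081 × log₂(0.1081) = 0.3470
  p(2,1)=7/37: -0.1892 × log₂(0.1892) = 0.4545
  p(2,2)=3/37: -0.0811 × log₂(0.0811) = 0.2939
H(X,Y) = 2.8152 bits


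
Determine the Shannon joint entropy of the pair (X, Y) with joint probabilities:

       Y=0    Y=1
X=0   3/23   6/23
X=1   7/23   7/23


H(X,Y) = -Σ p(x,y) log₂ p(x,y)
  p(0,0)=3/23: -0.1304 × log₂(0.1304) = 0.3833
  p(0,1)=6/23: -0.2609 × log₂(0.2609) = 0.5057
  p(1,0)=7/23: -0.3043 × log₂(0.3043) = 0.5223
  p(1,1)=7/23: -0.3043 × log₂(0.3043) = 0.5223
H(X,Y) = 1.9337 bits


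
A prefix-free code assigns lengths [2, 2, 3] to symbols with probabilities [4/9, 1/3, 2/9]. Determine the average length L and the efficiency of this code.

Average length L = Σ p_i × l_i = 2.2222 bits
Entropy H = 1.5305 bits
Efficiency η = H/L × 100% = 68.87%


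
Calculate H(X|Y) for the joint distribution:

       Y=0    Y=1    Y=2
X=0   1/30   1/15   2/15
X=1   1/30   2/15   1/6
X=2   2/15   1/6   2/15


H(X|Y) = Σ_y p(y) H(X|Y=y)
  p(Y=0) = 1/5, H(X|Y=0) = 1.2516
  p(Y=1) = 11/30, H(X|Y=1) = 1.4949
  p(Y=2) = 13/30, H(X|Y=2) = 1.5766
H(X|Y) = 0.2000×1.2516 + 0.3667×1.4949 + 0.4333×1.5766 = 1.4817 bits


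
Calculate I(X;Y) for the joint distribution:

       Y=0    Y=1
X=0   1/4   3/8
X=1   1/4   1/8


H(X) = 0.9544, H(Y) = 1.0000, H(X,Y) = 1.9056
I(X;Y) = H(X) + H(Y) - H(X,Y) = 0.0488 bits


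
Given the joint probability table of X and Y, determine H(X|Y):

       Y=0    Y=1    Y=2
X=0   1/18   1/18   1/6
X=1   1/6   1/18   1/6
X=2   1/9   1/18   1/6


H(X|Y) = Σ_y p(y) H(X|Y=y)
  p(Y=0) = 1/3, H(X|Y=0) = 1.4591
  p(Y=1) = 1/6, H(X|Y=1) = 1.5850
  p(Y=2) = 1/2, H(X|Y=2) = 1.5850
H(X|Y) = 0.3333×1.4591 + 0.1667×1.5850 + 0.5000×1.5850 = 1.5430 bits


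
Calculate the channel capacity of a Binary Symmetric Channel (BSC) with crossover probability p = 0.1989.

For BSC with error probability p:
C = 1 - H(p) where H(p) is binary entropy
H(0.1989) = -0.1989 × log₂(0.1989) - 0.8011 × log₂(0.8011)
H(p) = 0.7197
C = 1 - 0.7197 = 0.2803 bits/use


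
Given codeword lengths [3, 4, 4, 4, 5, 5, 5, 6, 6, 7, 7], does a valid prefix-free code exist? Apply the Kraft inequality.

Kraft inequality: Σ 2^(-l_i) ≤ 1 for prefix-free code
Calculating: 2^(-3) + 2^(-4) + 2^(-4) + 2^(-4) + 2^(-5) + 2^(-5) + 2^(-5) + 2^(-6) + 2^(-6) + 2^(-7) + 2^(-7)
= 0.125 + 0.0625 + 0.0625 + 0.0625 + 0.03125 + 0.03125 + 0.03125 + 0.015625 + 0.015625 + 0.0078125 + 0.0078125
= 0.4531
Since 0.4531 ≤ 1, prefix-free code exists


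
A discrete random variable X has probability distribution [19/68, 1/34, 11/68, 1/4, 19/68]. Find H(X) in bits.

H(X) = -Σ p(x) log₂ p(x)
  -19/68 × log₂(19/68) = 0.5140
  -1/34 × log₂(1/34) = 0.1496
  -11/68 × log₂(11/68) = 0.4251
  -1/4 × log₂(1/4) = 0.5000
  -19/68 × log₂(19/68) = 0.5140
H(X) = 2.1027 bits


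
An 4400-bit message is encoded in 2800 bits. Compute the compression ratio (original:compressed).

Compression ratio = Original / Compressed
= 4400 / 2800 = 1.57:1


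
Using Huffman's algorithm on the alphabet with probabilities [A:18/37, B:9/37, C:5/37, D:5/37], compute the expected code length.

Huffman tree construction:
Combine smallest probabilities repeatedly
Resulting codes:
  A: 0 (length 1)
  B: 10 (length 2)
  C: 110 (length 3)
  D: 111 (length 3)
Average length = Σ p(s) × length(s) = 1.7838 bits


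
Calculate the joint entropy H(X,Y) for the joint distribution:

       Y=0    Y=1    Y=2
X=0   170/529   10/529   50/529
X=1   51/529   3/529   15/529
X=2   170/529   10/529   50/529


H(X,Y) = -Σ p(x,y) log₂ p(x,y)
  p(0,0)=170/529: -0.3214 × log₂(0.3214) = 0.5263
  p(0,1)=10/529: -0.0189 × log₂(0.0189) = 0.1082
  p(0,2)=50/529: -0.0945 × log₂(0.0945) = 0.3217
  p(1,0)=51/529: -0.0964 × log₂(0.0964) = 0.3253
  p(1,1)=3/529: -0.0057 × log₂(0.0057) = 0.0423
  p(1,2)=15/529: -0.0284 × log₂(0.0284) = 0.1458
  p(2,0)=170/529: -0.3214 × log₂(0.3214) = 0.5263
  p(2,1)=10/529: -0.0189 × log₂(0.0189) = 0.1082
  p(2,2)=50/529: -0.0945 × log₂(0.0945) = 0.3217
H(X,Y) = 2.4258 bits


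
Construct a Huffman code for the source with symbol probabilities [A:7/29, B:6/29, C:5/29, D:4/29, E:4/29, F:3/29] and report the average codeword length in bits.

Huffman tree construction:
Combine smallest probabilities repeatedly
Resulting codes:
  A: 01 (length 2)
  B: 00 (length 2)
  C: 111 (length 3)
  D: 101 (length 3)
  E: 110 (length 3)
  F: 100 (length 3)
Average length = Σ p(s) × length(s) = 2.5517 bits


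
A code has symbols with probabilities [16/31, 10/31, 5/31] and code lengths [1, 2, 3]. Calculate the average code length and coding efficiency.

Average length L = Σ p_i × l_i = 1.6452 bits
Entropy H = 1.4436 bits
Efficiency η = H/L × 100% = 87.75%


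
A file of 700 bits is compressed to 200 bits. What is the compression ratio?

Compression ratio = Original / Compressed
= 700 / 200 = 3.50:1


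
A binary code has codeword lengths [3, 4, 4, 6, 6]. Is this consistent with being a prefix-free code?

Kraft inequality: Σ 2^(-l_i) ≤ 1 for prefix-free code
Calculating: 2^(-3) + 2^(-4) + 2^(-4) + 2^(-6) + 2^(-6)
= 0.125 + 0.0625 + 0.0625 + 0.015625 + 0.015625
= 0.2812
Since 0.2812 ≤ 1, prefix-free code exists


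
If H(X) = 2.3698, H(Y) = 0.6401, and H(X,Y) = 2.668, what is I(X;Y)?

I(X;Y) = H(X) + H(Y) - H(X,Y)
I(X;Y) = 2.3698 + 0.6401 - 2.668 = 0.3419 bits


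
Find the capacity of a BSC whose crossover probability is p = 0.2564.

For BSC with error probability p:
C = 1 - H(p) where H(p) is binary entropy
H(0.2564) = -0.2564 × log₂(0.2564) - 0.7436 × log₂(0.7436)
H(p) = 0.8213
C = 1 - 0.8213 = 0.1787 bits/use


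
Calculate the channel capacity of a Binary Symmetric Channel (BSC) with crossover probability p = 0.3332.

For BSC with error probability p:
C = 1 - H(p) where H(p) is binary entropy
H(0.3332) = -0.3332 × log₂(0.3332) - 0.6668 × log₂(0.6668)
H(p) = 0.9182
C = 1 - 0.9182 = 0.0818 bits/use


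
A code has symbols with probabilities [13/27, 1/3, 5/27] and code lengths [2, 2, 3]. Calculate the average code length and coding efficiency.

Average length L = Σ p_i × l_i = 2.1852 bits
Entropy H = 1.4866 bits
Efficiency η = H/L × 100% = 68.03%


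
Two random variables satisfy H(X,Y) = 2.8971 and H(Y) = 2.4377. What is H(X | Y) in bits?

Chain rule: H(X,Y) = H(X|Y) + H(Y)
H(X|Y) = H(X,Y) - H(Y) = 2.8971 - 2.4377 = 0.4594 bits


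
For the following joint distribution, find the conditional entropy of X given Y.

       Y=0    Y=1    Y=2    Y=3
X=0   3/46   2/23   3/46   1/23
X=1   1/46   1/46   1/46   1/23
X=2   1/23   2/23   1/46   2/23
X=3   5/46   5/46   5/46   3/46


H(X|Y) = Σ_y p(y) H(X|Y=y)
  p(Y=0) = 11/46, H(X|Y=0) = 1.7899
  p(Y=1) = 7/23, H(X|Y=1) = 1.8352
  p(Y=2) = 5/23, H(X|Y=2) = 1.6855
  p(Y=3) = 11/46, H(X|Y=3) = 1.9363
H(X|Y) = 0.2391×1.7899 + 0.3043×1.8352 + 0.2174×1.6855 + 0.2391×1.9363 = 1.8160 bits


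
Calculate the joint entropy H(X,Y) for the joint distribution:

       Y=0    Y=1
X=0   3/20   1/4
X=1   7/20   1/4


H(X,Y) = -Σ p(x,y) log₂ p(x,y)
  p(0,0)=3/20: -0.1500 × log₂(0.1500) = 0.4105
  p(0,1)=1/4: -0.2500 × log₂(0.2500) = 0.5000
  p(1,0)=7/20: -0.3500 × log₂(0.3500) = 0.5301
  p(1,1)=1/4: -0.2500 × log₂(0.2500) = 0.5000
H(X,Y) = 1.9406 bits


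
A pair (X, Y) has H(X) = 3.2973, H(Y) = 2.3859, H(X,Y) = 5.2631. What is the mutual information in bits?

I(X;Y) = H(X) + H(Y) - H(X,Y)
I(X;Y) = 3.2973 + 2.3859 - 5.2631 = 0.4201 bits


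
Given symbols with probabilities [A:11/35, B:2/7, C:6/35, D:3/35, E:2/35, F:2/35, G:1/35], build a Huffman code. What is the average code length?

Huffman tree construction:
Combine smallest probabilities repeatedly
Resulting codes:
  A: 11 (length 2)
  B: 10 (length 2)
  C: 00 (length 2)
  D: 0111 (length 4)
  E: 0101 (length 4)
  F: 0110 (length 4)
  G: 0100 (length 4)
Average length = Σ p(s) × length(s) = 2.4571 bits


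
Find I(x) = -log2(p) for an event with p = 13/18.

Information content I(x) = -log₂(p(x))
I = -log₂(13/18) = -log₂(0.7222)
I = 0.4695 bits


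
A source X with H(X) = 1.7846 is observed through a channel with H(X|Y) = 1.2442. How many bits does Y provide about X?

I(X;Y) = H(X) - H(X|Y)
I(X;Y) = 1.7846 - 1.2442 = 0.5404 bits


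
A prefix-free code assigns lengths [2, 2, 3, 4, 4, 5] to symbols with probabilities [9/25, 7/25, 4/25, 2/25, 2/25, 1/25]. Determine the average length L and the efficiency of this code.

Average length L = Σ p_i × l_i = 2.6000 bits
Entropy H = 2.2366 bits
Efficiency η = H/L × 100% = 86.02%


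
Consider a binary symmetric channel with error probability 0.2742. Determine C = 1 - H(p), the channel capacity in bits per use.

For BSC with error probability p:
C = 1 - H(p) where H(p) is binary entropy
H(0.2742) = -0.2742 × log₂(0.2742) - 0.7258 × log₂(0.7258)
H(p) = 0.8474
C = 1 - 0.8474 = 0.1526 bits/use


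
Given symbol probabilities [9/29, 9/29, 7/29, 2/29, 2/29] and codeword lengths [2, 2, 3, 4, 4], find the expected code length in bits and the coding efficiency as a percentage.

Average length L = Σ p_i × l_i = 2.5172 bits
Entropy H = 2.0749 bits
Efficiency η = H/L × 100% = 82.43%


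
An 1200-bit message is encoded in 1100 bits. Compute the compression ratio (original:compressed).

Compression ratio = Original / Compressed
= 1200 / 1100 = 1.09:1


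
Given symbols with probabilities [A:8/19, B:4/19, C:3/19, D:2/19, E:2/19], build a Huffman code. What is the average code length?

Huffman tree construction:
Combine smallest probabilities repeatedly
Resulting codes:
  A: 0 (length 1)
  B: 111 (length 3)
  C: 110 (length 3)
  D: 100 (length 3)
  E: 101 (length 3)
Average length = Σ p(s) × length(s) = 2.1579 bits


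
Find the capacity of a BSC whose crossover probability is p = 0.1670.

For BSC with error probability p:
C = 1 - H(p) where H(p) is binary entropy
H(0.1670) = -0.1670 × log₂(0.1670) - 0.8330 × log₂(0.8330)
H(p) = 0.6508
C = 1 - 0.6508 = 0.3492 bits/use


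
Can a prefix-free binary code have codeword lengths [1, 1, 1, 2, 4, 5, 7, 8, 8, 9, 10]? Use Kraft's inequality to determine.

Kraft inequality: Σ 2^(-l_i) ≤ 1 for prefix-free code
Calculating: 2^(-1) + 2^(-1) + 2^(-1) + 2^(-2) + 2^(-4) + 2^(-5) + 2^(-7) + 2^(-8) + 2^(-8) + 2^(-9) + 2^(-10)
= 0.5 + 0.5 + 0.5 + 0.25 + 0.0625 + 0.03125 + 0.0078125 + 0.00390625 + 0.00390625 + 0.001953125 + 0.0009765625
= 1.8623
Since 1.8623 > 1, prefix-free code does not exist


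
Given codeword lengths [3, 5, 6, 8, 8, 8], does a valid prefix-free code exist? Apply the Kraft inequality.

Kraft inequality: Σ 2^(-l_i) ≤ 1 for prefix-free code
Calculating: 2^(-3) + 2^(-5) + 2^(-6) + 2^(-8) + 2^(-8) + 2^(-8)
= 0.125 + 0.03125 + 0.015625 + 0.00390625 + 0.00390625 + 0.00390625
= 0.1836
Since 0.1836 ≤ 1, prefix-free code exists


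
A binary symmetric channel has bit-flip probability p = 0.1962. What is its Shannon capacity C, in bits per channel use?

For BSC with error probability p:
C = 1 - H(p) where H(p) is binary entropy
H(0.1962) = -0.1962 × log₂(0.1962) - 0.8038 × log₂(0.8038)
H(p) = 0.7143
C = 1 - 0.7143 = 0.2857 bits/use


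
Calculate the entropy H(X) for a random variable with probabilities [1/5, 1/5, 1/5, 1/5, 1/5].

H(X) = -Σ p(x) log₂ p(x)
  -1/5 × log₂(1/5) = 0.4644
  -1/5 × log₂(1/5) = 0.4644
  -1/5 × log₂(1/5) = 0.4644
  -1/5 × log₂(1/5) = 0.4644
  -1/5 × log₂(1/5) = 0.4644
H(X) = 2.3219 bits


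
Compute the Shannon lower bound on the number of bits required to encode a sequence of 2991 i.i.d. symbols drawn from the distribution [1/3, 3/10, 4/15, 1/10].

Entropy H = 1.8901 bits/symbol
Minimum bits = H × n = 1.8901 × 2991
= 5653.31 bits


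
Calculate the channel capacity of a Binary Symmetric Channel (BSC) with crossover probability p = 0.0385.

For BSC with error probability p:
C = 1 - H(p) where H(p) is binary entropy
H(0.0385) = -0.0385 × log₂(0.0385) - 0.9615 × log₂(0.9615)
H(p) = 0.2354
C = 1 - 0.2354 = 0.7646 bits/use


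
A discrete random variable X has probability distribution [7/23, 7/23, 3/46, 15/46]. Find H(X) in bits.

H(X) = -Σ p(x) log₂ p(x)
  -7/23 × log₂(7/23) = 0.5223
  -7/23 × log₂(7/23) = 0.5223
  -3/46 × log₂(3/46) = 0.2569
  -15/46 × log₂(15/46) = 0.5272
H(X) = 1.8287 bits


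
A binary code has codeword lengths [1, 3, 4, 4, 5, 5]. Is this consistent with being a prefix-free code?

Kraft inequality: Σ 2^(-l_i) ≤ 1 for prefix-free code
Calculating: 2^(-1) + 2^(-3) + 2^(-4) + 2^(-4) + 2^(-5) + 2^(-5)
= 0.5 + 0.125 + 0.0625 + 0.0625 + 0.03125 + 0.03125
= 0.8125
Since 0.8125 ≤ 1, prefix-free code exists


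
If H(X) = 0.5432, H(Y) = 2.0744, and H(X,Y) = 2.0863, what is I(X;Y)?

I(X;Y) = H(X) + H(Y) - H(X,Y)
I(X;Y) = 0.5432 + 2.0744 - 2.0863 = 0.5313 bits


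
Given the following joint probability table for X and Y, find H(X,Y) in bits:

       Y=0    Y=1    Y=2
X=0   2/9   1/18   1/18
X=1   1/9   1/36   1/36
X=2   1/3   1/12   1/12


H(X,Y) = -Σ p(x,y) log₂ p(x,y)
  p(0,0)=2/9: -0.2222 × log₂(0.2222) = 0.4822
  p(0,1)=1/18: -0.0556 × log₂(0.0556) = 0.2317
  p(0,2)=1/18: -0.0556 × log₂(0.0556) = 0.2317
  p(1,0)=1/9: -0.1111 × log₂(0.1111) = 0.3522
  p(1,1)=1/36: -0.0278 × log₂(0.0278) = 0.1436
  p(1,2)=1/36: -0.0278 × log₂(0.0278) = 0.1436
  p(2,0)=1/3: -0.3333 × log₂(0.3333) = 0.5283
  p(2,1)=1/12: -0.0833 × log₂(0.0833) = 0.2987
  p(2,2)=1/12: -0.0833 × log₂(0.0833) = 0.2987
H(X,Y) = 2.7108 bits


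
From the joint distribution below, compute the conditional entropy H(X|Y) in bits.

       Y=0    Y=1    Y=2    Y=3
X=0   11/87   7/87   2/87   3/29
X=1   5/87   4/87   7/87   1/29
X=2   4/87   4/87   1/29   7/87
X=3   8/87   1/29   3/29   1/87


H(X|Y) = Σ_y p(y) H(X|Y=y)
  p(Y=0) = 28/87, H(X|Y=0) = 1.8908
  p(Y=1) = 6/29, H(X|Y=1) = 1.9251
  p(Y=2) = 7/29, H(X|Y=2) = 1.7763
  p(Y=3) = 20/87, H(X|Y=3) = 1.6751
H(X|Y) = 0.3218×1.8908 + 0.2069×1.9251 + 0.2414×1.7763 + 0.2299×1.6751 = 1.8207 bits


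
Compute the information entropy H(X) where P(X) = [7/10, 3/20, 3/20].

H(X) = -Σ p(x) log₂ p(x)
  -7/10 × log₂(7/10) = 0.3602
  -3/20 × log₂(3/20) = 0.4105
  -3/20 × log₂(3/20) = 0.4105
H(X) = 1.1813 bits


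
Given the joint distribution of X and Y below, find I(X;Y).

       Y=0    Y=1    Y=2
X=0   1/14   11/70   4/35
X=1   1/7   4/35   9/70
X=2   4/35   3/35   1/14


H(X) = 1.5703, H(Y) = 1.5829, H(X,Y) = 3.1217
I(X;Y) = H(X) + H(Y) - H(X,Y) = 0.0315 bits


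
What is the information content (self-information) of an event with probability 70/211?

Information content I(x) = -log₂(p(x))
I = -log₂(70/211) = -log₂(0.3318)
I = 1.5918 bits


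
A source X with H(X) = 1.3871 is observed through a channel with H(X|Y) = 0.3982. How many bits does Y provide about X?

I(X;Y) = H(X) - H(X|Y)
I(X;Y) = 1.3871 - 0.3982 = 0.9889 bits


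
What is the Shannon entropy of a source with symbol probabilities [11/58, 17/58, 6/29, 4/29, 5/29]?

H(X) = -Σ p(x) log₂ p(x)
  -11/58 × log₂(11/58) = 0.4549
  -17/58 × log₂(17/58) = 0.5189
  -6/29 × log₂(6/29) = 0.4703
  -4/29 × log₂(4/29) = 0.3942
  -5/29 × log₂(5/29) = 0.4373
H(X) = 2.2756 bits


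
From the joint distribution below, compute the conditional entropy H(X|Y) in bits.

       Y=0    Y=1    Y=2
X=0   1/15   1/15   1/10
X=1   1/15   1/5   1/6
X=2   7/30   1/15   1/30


H(X|Y) = Σ_y p(y) H(X|Y=y)
  p(Y=0) = 11/30, H(X|Y=0) = 1.3093
  p(Y=1) = 1/3, H(X|Y=1) = 1.3710
  p(Y=2) = 3/10, H(X|Y=2) = 1.3516
H(X|Y) = 0.3667×1.3093 + 0.3333×1.3710 + 0.3000×1.3516 = 1.3426 bits


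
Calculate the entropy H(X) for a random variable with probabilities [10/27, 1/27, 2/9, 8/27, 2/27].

H(X) = -Σ p(x) log₂ p(x)
  -10/27 × log₂(10/27) = 0.5307
  -1/27 × log₂(1/27) = 0.1761
  -2/9 × log₂(2/9) = 0.4822
  -8/27 × log₂(8/27) = 0.5200
  -2/27 × log₂(2/27) = 0.2781
H(X) = 1.9871 bits


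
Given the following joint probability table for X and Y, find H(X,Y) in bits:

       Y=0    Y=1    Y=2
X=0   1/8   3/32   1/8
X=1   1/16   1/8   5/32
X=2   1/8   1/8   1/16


H(X,Y) = -Σ p(x,y) log₂ p(x,y)
  p(0,0)=1/8: -0.1250 × log₂(0.1250) = 0.3750
  p(0,1)=3/32: -0.0938 × log₂(0.0938) = 0.3202
  p(0,2)=1/8: -0.1250 × log₂(0.1250) = 0.3750
  p(1,0)=1/16: -0.0625 × log₂(0.0625) = 0.2500
  p(1,1)=1/8: -0.1250 × log₂(0.1250) = 0.3750
  p(1,2)=5/32: -0.1562 × log₂(0.1562) = 0.4184
  p(2,0)=1/8: -0.1250 × log₂(0.1250) = 0.3750
  p(2,1)=1/8: -0.1250 × log₂(0.1250) = 0.3750
  p(2,2)=1/16: -0.0625 × log₂(0.0625) = 0.2500
H(X,Y) = 3.1136 bits


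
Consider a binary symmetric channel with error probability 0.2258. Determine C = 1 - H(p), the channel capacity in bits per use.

For BSC with error probability p:
C = 1 - H(p) where H(p) is binary entropy
H(0.2258) = -0.2258 × log₂(0.2258) - 0.7742 × log₂(0.7742)
H(p) = 0.7706
C = 1 - 0.7706 = 0.2294 bits/use


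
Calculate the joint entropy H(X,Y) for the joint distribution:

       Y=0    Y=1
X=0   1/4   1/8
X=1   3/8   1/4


H(X,Y) = -Σ p(x,y) log₂ p(x,y)
  p(0,0)=1/4: -0.2500 × log₂(0.2500) = 0.5000
  p(0,1)=1/8: -0.1250 × log₂(0.1250) = 0.3750
  p(1,0)=3/8: -0.3750 × log₂(0.3750) = 0.5306
  p(1,1)=1/4: -0.2500 × log₂(0.2500) = 0.5000
H(X,Y) = 1.9056 bits


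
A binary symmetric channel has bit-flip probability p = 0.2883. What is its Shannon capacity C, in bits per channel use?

For BSC with error probability p:
C = 1 - H(p) where H(p) is binary entropy
H(0.2883) = -0.2883 × log₂(0.2883) - 0.7117 × log₂(0.7117)
H(p) = 0.8665
C = 1 - 0.8665 = 0.1335 bits/use


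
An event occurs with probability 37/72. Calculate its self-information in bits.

Information content I(x) = -log₂(p(x))
I = -log₂(37/72) = -log₂(0.5139)
I = 0.9605 bits


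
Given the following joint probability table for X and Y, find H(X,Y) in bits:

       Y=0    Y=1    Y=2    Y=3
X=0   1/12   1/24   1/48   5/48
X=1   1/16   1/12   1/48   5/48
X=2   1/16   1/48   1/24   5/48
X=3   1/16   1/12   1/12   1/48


H(X,Y) = -Σ p(x,y) log₂ p(x,y)
  p(0,0)=1/12: -0.0833 × log₂(0.0833) = 0.2987
  p(0,1)=1/24: -0.0417 × log₂(0.0417) = 0.1910
  p(0,2)=1/48: -0.0208 × log₂(0.0208) = 0.1164
  p(0,3)=5/48: -0.1042 × log₂(0.1042) = 0.3399
  p(1,0)=1/16: -0.0625 × log₂(0.0625) = 0.2500
  p(1,1)=1/12: -0.0833 × log₂(0.0833) = 0.2987
  p(1,2)=1/48: -0.0208 × log₂(0.0208) = 0.1164
  p(1,3)=5/48: -0.1042 × log₂(0.1042) = 0.3399
  p(2,0)=1/16: -0.0625 × log₂(0.0625) = 0.2500
  p(2,1)=1/48: -0.0208 × log₂(0.0208) = 0.1164
  p(2,2)=1/24: -0.0417 × log₂(0.0417) = 0.1910
  p(2,3)=5/48: -0.1042 × log₂(0.1042) = 0.3399
  p(3,0)=1/16: -0.0625 × log₂(0.0625) = 0.2500
  p(3,1)=1/12: -0.0833 × log₂(0.0833) = 0.2987
  p(3,2)=1/12: -0.0833 × log₂(0.0833) = 0.2987
  p(3,3)=1/48: -0.0208 × log₂(0.0208) = 0.1164
H(X,Y) = 3.8122 bits


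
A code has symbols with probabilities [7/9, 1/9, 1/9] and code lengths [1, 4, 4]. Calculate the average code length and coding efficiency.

Average length L = Σ p_i × l_i = 1.6667 bits
Entropy H = 0.9864 bits
Efficiency η = H/L × 100% = 59.19%


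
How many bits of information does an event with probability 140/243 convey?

Information content I(x) = -log₂(p(x))
I = -log₂(140/243) = -log₂(0.5761)
I = 0.7955 bits


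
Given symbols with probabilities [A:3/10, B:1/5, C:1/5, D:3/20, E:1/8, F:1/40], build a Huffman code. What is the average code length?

Huffman tree construction:
Combine smallest probabilities repeatedly
Resulting codes:
  A: 10 (length 2)
  B: 00 (length 2)
  C: 01 (length 2)
  D: 110 (length 3)
  E: 1111 (length 4)
  F: 1110 (length 4)
Average length = Σ p(s) × length(s) = 2.4500 bits


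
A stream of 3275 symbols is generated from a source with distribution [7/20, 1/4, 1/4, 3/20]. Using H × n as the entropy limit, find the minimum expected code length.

Entropy H = 1.9406 bits/symbol
Minimum bits = H × n = 1.9406 × 3275
= 6355.61 bits


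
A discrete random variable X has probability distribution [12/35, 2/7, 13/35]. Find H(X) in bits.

H(X) = -Σ p(x) log₂ p(x)
  -12/35 × log₂(12/35) = 0.5295
  -2/7 × log₂(2/7) = 0.5164
  -13/35 × log₂(13/35) = 0.5307
H(X) = 1.5766 bits
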